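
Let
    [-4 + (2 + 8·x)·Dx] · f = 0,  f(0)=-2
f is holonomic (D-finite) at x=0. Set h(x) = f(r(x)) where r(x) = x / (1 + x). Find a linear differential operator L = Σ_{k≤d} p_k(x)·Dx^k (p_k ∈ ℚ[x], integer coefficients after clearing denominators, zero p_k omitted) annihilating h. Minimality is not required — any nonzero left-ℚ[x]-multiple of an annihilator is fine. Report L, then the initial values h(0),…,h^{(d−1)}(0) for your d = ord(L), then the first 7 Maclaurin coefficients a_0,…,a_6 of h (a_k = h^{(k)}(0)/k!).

L = -2 + (1 + 6·x + 5·x^2)·Dx  (order 1).
h: a_k = -2, -4, 8, -20, 60, -204, 752, …
ICs: h(0) = -2.

f: a_k = -2, -4, 4, -8, 20, -56, 168, …
Change of var in L_f (x↦r) gives L₀.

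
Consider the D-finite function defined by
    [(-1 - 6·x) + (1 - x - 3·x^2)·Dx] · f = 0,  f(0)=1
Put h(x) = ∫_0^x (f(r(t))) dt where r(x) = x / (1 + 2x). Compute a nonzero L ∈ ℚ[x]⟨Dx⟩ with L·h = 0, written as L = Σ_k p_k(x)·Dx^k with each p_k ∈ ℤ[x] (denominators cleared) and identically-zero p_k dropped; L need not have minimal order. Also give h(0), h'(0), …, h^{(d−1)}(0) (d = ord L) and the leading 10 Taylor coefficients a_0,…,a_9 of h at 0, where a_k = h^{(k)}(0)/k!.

f: a_k = 1, 1, 4, 7, 19, 40, 97, 217, 508, 1159, …
f∘r: x↦r, Dx↦Dx/r' in L_f ⇒ L₀.
Integrate: L := L₀·Dx.
L = (1 + 8·x)·Dx + (-1 - 5·x - 5·x^2 + 2·x^3)·Dx^2  (order 2).
h: a_k = 0, 1, 1/2, 2/3, -5/4, 17/5, -28/3, 185/7, -611/8, 2018/9, …
ICs: h(0) = 0, h′(0) = 1.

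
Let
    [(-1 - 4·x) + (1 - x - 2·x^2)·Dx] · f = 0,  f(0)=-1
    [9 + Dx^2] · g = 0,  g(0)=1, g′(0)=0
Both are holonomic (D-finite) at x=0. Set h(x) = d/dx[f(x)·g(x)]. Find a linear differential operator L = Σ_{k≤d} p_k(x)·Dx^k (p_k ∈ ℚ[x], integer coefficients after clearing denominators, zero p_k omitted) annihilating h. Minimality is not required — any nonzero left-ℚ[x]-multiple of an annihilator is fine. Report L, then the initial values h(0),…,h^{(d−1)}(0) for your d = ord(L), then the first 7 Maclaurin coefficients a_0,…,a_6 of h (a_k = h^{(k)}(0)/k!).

f: a_k = -1, -1, -3, -5, -11, -21, -43, …
g: a_k = 1, 0, -9/2, 0, 27/8, 0, -81/80, …
h₀=f·g: eliminate ⇒ L₀, order ≤ 1·2.
Derive L from L₀ (diff closure).
L = (-33 - 162·x - 243·x^2 + 324·x^3 + 324·x^4) + (-6 - 6·x + 108·x^2 + 144·x^3)·Dx + (5 - 14·x - 19·x^2 + 36·x^3 + 36·x^4)·Dx^2  (order 2).
h: a_k = -1, 3, -3/2, -7/2, -75/8, -627/40, -3563/80, …
ICs: h(0) = -1, h′(0) = 3.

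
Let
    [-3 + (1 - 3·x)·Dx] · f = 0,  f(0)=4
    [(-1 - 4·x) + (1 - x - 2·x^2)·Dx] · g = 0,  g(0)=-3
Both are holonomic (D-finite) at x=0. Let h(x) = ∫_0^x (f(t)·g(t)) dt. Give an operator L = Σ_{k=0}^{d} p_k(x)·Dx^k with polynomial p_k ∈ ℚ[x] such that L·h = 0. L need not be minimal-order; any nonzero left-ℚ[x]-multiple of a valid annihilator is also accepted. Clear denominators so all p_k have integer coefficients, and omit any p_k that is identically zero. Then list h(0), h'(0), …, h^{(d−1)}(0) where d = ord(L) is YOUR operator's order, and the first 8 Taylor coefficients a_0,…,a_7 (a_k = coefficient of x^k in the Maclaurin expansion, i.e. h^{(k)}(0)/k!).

L = (-4 + 2·x + 18·x^2)·Dx + (1 - 4·x + x^2 + 6·x^3)·Dx^2  (order 2).
h: a_k = 0, -12, -24, -60, -150, -1932/5, -1008, -18660/7, …
ICs: h(0) = 0, h′(0) = -12.

f: a_k = 4, 12, 36, 108, 324, 972, 2916, 8748, …
g: a_k = -3, -3, -9, -15, -33, -63, -129, -255, …
f·g: L₀ = L_f ⊗_s L_g, ord ≤ 1·1.
∫: right-multiply L₀ by Dx.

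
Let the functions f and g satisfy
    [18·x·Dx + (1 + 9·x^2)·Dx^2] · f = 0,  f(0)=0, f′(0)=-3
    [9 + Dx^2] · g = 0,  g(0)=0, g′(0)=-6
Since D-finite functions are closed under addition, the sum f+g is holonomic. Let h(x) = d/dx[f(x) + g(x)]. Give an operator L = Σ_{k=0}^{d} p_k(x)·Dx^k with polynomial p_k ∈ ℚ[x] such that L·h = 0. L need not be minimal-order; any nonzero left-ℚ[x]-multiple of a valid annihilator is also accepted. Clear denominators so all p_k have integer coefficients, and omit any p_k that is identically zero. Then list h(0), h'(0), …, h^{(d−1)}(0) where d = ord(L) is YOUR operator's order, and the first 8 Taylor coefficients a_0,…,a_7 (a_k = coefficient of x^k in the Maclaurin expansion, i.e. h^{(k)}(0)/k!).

L = (-1782·x + 20412·x^3 + 13122·x^5) + (-9 + 567·x^2 + 6561·x^4 + 6561·x^6)·Dx + (-198·x + 2268·x^3 + 1458·x^5)·Dx^2 + (-1 + 63·x^2 + 729·x^4 + 729·x^6)·Dx^3  (order 3).
h: a_k = -9, 0, 54, 0, -1053/4, 0, 87723/40, 0, …
ICs: h(0) = -9, h′(0) = 0, h′′(0) = 108.

f: a_k = 0, -3, 0, 9, 0, -243/5, 0, 2187/7, …
g: a_k = 0, -6, 0, 9, 0, -81/20, 0, 243/280, …
Sum ⇒ L₀ = lclm(L_f,L_g) in ℚ(x)⟨Dx⟩.
h₀' ⇒ L via d/dx closure of L₀.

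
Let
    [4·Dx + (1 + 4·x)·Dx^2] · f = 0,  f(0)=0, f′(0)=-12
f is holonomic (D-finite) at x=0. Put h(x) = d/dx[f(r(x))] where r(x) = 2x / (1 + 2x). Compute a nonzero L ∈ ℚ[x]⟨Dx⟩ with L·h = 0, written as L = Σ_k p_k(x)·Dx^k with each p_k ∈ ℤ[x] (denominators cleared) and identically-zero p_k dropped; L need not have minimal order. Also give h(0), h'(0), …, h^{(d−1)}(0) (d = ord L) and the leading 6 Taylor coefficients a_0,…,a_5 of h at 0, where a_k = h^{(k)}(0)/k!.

f: a_k = 0, -12, 24, -64, 192, -3072/5, …
L₀ from L_f via x↦r, Dx↦r'^{-1}Dx.
h₀' ⇒ L via d/dx closure of L₀.
L = (12 + 40·x) + (1 + 12·x + 20·x^2)·Dx  (order 1).
h: a_k = -24, 288, -2976, 29952, -299904, 2999808, …
ICs: h(0) = -24.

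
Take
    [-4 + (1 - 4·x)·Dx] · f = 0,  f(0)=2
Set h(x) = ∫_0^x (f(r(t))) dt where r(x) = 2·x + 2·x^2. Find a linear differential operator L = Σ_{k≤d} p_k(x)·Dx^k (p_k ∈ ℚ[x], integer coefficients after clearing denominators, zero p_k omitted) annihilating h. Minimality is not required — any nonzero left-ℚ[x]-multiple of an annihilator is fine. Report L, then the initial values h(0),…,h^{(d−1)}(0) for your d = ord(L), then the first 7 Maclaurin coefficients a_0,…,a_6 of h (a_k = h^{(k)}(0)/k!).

L = (8 + 16·x)·Dx + (-1 + 8·x + 8·x^2)·Dx^2  (order 2).
h: a_k = 0, 2, 8, 48, 320, 11392/5, 16896, …
ICs: h(0) = 0, h′(0) = 2.

f: a_k = 2, 8, 32, 128, 512, 2048, 8192, …
Substitute x→r, Dx→(1/r')Dx; clear ⇒ L₀.
h=∫h₀ ⇒ L = L₀·Dx.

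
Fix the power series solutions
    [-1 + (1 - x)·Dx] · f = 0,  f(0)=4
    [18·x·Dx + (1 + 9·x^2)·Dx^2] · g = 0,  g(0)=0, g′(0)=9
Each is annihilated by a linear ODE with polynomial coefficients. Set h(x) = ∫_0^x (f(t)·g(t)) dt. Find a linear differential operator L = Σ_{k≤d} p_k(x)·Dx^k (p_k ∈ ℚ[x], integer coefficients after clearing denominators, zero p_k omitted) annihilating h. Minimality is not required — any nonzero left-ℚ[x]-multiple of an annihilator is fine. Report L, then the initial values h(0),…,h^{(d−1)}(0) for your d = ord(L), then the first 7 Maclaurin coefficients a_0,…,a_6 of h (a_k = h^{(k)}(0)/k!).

f: a_k = 4, 4, 4, 4, 4, 4, 4, …
g: a_k = 0, 9, 0, -27, 0, 729/5, 0, …
L₀ := L_f ⊗_s L_g (sym. prod.), ord ≤ 2.
∫: right-multiply L₀ by Dx.
L = 18·x·Dx + (2 - 18·x + 36·x^2)·Dx^2 + (-1 + x - 9·x^2 + 9·x^3)·Dx^3  (order 3).
h: a_k = 0, 0, 18, 12, -18, -72/5, 426/5, …
ICs: h(0) = 0, h′(0) = 0, h′′(0) = 36.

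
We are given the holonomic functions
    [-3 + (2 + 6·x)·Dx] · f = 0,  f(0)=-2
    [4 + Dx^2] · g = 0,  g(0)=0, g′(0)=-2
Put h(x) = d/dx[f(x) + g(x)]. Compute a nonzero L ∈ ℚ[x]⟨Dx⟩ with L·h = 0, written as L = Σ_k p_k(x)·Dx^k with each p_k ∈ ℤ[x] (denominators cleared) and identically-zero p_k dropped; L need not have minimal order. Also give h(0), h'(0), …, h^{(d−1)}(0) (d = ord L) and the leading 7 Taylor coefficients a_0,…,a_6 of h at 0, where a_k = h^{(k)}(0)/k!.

f: a_k = -2, -3, 9/4, -27/8, 405/64, -1701/128, 15309/512, …
g: a_k = 0, -2, 0, 4/3, 0, -4/15, 0, …
f+g: L₀ = lclm(L_f,L_g), ord ≤ 1+2.
Differentiate: ansatz ord ≤ ord L₀ ⇒ L.
L = (-1812 - 1152·x - 1728·x^2) + (-344 - 1800·x - 3456·x^2 - 3456·x^3)·Dx + (-453 - 288·x - 432·x^2)·Dx^2 + (-86 - 450·x - 864·x^2 - 864·x^3)·Dx^3  (order 3).
h: a_k = -5, 9/2, -49/8, 405/16, -26027/384, 45927/256, -22725673/46080, …
ICs: h(0) = -5, h′(0) = 9/2, h′′(0) = -49/4.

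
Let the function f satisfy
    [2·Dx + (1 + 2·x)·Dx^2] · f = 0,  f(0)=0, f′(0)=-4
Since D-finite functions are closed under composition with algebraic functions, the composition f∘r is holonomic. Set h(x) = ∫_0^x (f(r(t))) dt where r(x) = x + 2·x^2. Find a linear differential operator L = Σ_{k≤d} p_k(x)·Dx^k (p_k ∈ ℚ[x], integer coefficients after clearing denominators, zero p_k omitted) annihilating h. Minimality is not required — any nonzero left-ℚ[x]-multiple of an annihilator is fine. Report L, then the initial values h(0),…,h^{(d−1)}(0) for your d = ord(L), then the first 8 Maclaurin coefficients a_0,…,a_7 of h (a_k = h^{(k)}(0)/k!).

f: a_k = 0, -4, 4, -16/3, 8, -64/5, 64/3, -256/7, …
f∘r: x↦r, Dx↦Dx/r' in L_f ⇒ L₀.
∫: right-multiply L₀ by Dx.
L = (-2 + 8·x + 16·x^2)·Dx^2 + (1 + 6·x + 12·x^2 + 16·x^3)·Dx^3  (order 3).
h: a_k = 0, 0, -2, -4/3, 8/3, -8/5, -32/15, 128/21, …
ICs: h(0) = 0, h′(0) = 0, h′′(0) = -4.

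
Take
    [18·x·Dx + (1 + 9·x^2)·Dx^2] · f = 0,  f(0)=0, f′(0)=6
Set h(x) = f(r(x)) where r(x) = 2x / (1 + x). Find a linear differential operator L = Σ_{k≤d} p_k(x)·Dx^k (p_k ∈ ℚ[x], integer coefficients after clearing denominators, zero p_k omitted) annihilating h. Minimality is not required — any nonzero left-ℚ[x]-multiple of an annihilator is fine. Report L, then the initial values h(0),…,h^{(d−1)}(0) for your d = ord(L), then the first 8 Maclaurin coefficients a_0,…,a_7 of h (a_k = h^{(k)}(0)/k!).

L = (2 + 74·x)·Dx + (1 + 2·x + 37·x^2)·Dx^2  (order 2).
h: a_k = 0, 12, -12, -132, 420, 11292/5, -14124, -248316/7, …
ICs: h(0) = 0, h′(0) = 12.

f: a_k = 0, 6, 0, -18, 0, 486/5, 0, -4374/7, …
L₀ from L_f via x↦r, Dx↦r'^{-1}Dx.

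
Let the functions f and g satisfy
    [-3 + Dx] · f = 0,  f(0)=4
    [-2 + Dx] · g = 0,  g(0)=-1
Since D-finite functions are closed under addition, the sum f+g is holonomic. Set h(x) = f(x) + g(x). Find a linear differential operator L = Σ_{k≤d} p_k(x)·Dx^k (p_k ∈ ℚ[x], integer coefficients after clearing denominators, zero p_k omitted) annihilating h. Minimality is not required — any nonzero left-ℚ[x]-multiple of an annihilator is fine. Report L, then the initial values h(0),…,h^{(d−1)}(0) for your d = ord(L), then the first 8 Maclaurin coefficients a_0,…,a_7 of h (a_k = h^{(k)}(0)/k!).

f: a_k = 4, 12, 18, 18, 27/2, 81/10, 81/20, 243/140, …
g: a_k = -1, -2, -2, -4/3, -2/3, -4/15, -4/45, -8/315, …
Sum ⇒ L₀ = lclm(L_f,L_g) in ℚ(x)⟨Dx⟩.
L = 6 - 5·Dx + Dx^2  (order 2).
h: a_k = 3, 10, 16, 50/3, 77/6, 47/6, 713/180, 431/252, …
ICs: h(0) = 3, h′(0) = 10.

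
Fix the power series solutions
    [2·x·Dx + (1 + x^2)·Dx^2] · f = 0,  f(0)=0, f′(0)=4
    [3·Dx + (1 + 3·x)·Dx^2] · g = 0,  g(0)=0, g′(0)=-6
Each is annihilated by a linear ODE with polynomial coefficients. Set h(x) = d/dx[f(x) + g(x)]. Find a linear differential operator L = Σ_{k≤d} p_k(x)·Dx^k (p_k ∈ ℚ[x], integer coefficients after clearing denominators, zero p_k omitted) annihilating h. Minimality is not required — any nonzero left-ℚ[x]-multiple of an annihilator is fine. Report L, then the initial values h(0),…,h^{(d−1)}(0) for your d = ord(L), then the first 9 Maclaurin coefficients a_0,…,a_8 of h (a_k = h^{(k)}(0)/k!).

L = (-6 - 54·x + 18·x^2 + 18·x^3) + (-20 - 12·x - 48·x^2 + 36·x^3 + 36·x^4)·Dx + (-3 - 7·x + 6·x^2 + 2·x^3 + 9·x^4 + 9·x^5)·Dx^2  (order 2).
h: a_k = -2, 18, -58, 162, -482, 1458, -4378, 13122, -39362, …
ICs: h(0) = -2, h′(0) = 18.

f: a_k = 0, 4, 0, -4/3, 0, 4/5, 0, -4/7, 0, …
g: a_k = 0, -6, 9, -18, 81/2, -486/5, 243, -4374/7, 6561/4, …
Sum ⇒ L₀ = lclm(L_f,L_g) in ℚ(x)⟨Dx⟩.
Derive L from L₀ (diff closure).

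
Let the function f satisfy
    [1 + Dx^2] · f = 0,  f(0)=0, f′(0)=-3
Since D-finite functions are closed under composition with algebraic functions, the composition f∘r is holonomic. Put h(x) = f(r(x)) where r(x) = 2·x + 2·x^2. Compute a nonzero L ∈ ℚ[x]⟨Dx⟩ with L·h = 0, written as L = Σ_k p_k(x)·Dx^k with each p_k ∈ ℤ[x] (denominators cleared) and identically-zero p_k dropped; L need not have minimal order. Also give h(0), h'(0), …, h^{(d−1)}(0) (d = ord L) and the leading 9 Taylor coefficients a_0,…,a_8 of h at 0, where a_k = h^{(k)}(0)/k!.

L = (4 + 24·x + 48·x^2 + 32·x^3) - 2·Dx + (1 + 2·x)·Dx^2  (order 2).
h: a_k = 0, -6, -6, 4, 12, 56/5, 0, -832/105, -112/15, …
ICs: h(0) = 0, h′(0) = -6.

f: a_k = 0, -3, 0, 1/2, 0, -1/40, 0, 1/1680, 0, …
h₀=f(r): pull back L_f along r ⇒ L₀.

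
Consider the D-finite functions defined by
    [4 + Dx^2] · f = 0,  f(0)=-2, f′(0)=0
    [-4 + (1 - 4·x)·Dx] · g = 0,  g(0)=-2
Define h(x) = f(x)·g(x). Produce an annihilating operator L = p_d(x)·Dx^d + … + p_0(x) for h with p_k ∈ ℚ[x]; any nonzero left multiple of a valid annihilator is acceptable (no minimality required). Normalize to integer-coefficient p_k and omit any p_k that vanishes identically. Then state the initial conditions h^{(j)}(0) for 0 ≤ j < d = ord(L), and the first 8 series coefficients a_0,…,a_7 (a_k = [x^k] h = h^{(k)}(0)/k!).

L = (-4 + 16·x) + 8·Dx + (-1 + 4·x)·Dx^2  (order 2).
h: a_k = 4, 16, 56, 224, 2696/3, 10784/3, 647024/45, 2588096/45, …
ICs: h(0) = 4, h′(0) = 16.

f: a_k = -2, 0, 4, 0, -4/3, 0, 8/45, 0, …
g: a_k = -2, -8, -32, -128, -512, -2048, -8192, -32768, …
h₀=f·g: eliminate ⇒ L₀, order ≤ 2·1.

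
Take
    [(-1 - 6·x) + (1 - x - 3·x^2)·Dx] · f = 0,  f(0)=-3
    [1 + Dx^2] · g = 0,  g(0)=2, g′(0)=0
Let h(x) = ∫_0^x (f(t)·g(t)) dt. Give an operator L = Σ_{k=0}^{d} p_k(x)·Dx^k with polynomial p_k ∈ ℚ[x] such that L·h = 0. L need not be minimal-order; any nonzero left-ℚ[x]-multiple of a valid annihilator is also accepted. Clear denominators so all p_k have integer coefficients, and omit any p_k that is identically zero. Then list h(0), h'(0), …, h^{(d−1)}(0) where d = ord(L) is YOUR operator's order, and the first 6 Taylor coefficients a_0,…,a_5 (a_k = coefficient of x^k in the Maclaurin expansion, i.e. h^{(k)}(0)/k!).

f: a_k = -3, -3, -12, -21, -57, -120, …
g: a_k = 2, 0, -1, 0, 1/12, 0, …
f·g: L₀ = L_f ⊗_s L_g, ord ≤ 1·2.
Integrate: L := L₀·Dx.
L = (5 + x + 3·x^2)·Dx + (2 + 12·x)·Dx^2 + (-1 + x + 3·x^2)·Dx^3  (order 3).
h: a_k = 0, -6, -3, -7, -39/4, -409/20, …
ICs: h(0) = 0, h′(0) = -6, h′′(0) = -6.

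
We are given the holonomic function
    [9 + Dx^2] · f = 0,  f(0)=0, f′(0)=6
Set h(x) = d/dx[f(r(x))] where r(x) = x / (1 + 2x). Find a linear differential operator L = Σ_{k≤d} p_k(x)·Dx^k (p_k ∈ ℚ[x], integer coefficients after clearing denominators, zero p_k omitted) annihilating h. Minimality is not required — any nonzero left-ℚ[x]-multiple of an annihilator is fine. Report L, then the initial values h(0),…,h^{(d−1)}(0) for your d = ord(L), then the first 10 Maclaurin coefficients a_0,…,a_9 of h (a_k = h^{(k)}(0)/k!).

f: a_k = 0, 6, 0, -9, 0, 81/20, 0, -243/280, 0, 243/2240, …
Substitute x→r, Dx→(1/r')Dx; clear ⇒ L₀.
h=h₀': d/dx-closure on L₀ ⇒ L.
L = (33 + 96·x + 96·x^2) + (12 + 72·x + 144·x^2 + 96·x^3)·Dx + (1 + 8·x + 24·x^2 + 32·x^3 + 16·x^4)·Dx^2  (order 2).
h: a_k = 6, -24, 45, 24, -2319/4, 2925, -429483/40, 166326/5, -40937265/448, 25369845/112, …
ICs: h(0) = 6, h′(0) = -24.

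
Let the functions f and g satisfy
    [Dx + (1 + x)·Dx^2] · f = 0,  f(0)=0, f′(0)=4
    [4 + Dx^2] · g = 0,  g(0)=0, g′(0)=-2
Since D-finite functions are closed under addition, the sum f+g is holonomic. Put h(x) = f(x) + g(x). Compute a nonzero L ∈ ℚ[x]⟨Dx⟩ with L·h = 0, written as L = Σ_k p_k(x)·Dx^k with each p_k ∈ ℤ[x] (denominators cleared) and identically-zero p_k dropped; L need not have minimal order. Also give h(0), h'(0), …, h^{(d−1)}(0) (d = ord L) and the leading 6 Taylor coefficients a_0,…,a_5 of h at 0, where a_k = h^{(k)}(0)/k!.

f: a_k = 0, 4, -2, 4/3, -1, 4/5, …
g: a_k = 0, -2, 0, 4/3, 0, -4/15, …
h₀=f+g: left-lcm gives L₀, ord ≤ 4.
L = (20 + 16·x + 8·x^2)·Dx + (12 + 28·x + 24·x^2 + 8·x^3)·Dx^2 + (5 + 4·x + 2·x^2)·Dx^3 + (3 + 7·x + 6·x^2 + 2·x^3)·Dx^4  (order 4).
h: a_k = 0, 2, -2, 8/3, -1, 8/15, …
ICs: h(0) = 0, h′(0) = 2, h′′(0) = -4, h′′′(0) = 16.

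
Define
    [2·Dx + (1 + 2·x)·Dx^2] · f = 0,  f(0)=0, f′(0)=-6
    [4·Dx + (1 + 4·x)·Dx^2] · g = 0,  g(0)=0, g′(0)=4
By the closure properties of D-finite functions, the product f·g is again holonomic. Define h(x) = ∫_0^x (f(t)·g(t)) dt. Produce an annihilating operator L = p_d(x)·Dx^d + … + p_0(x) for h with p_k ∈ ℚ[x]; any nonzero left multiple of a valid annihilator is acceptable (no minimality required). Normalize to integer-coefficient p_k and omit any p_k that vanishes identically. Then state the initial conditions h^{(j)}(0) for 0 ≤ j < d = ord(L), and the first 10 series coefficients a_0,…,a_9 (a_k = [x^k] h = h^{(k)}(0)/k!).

L = (160 + 768·x + 1024·x^2)·Dx^2 + (264 + 2144·x + 5760·x^2 + 5120·x^3)·Dx^3 + (64 + 720·x + 2976·x^2 + 5376·x^3 + 3584·x^4)·Dx^4 + (3 + 44·x + 252·x^2 + 704·x^3 + 960·x^4 + 512·x^5)·Dx^5  (order 5).
h: a_k = 0, 0, 0, -8, 18, -208/5, 104, -4192/15, 3984/5, -150016/63, …
ICs: h(0) = 0, h′(0) = 0, h′′(0) = 0, h′′′(0) = -48, h′′′′(0) = 432.

f: a_k = 0, -6, 6, -8, 12, -96/5, 32, -384/7, 96, -512/3, …
g: a_k = 0, 4, -8, 64/3, -64, 1024/5, -2048/3, 16384/7, -8192, 262144/9, …
f·g: L₀ = L_f ⊗_s L_g, ord ≤ 2·2.
∫: right-multiply L₀ by Dx.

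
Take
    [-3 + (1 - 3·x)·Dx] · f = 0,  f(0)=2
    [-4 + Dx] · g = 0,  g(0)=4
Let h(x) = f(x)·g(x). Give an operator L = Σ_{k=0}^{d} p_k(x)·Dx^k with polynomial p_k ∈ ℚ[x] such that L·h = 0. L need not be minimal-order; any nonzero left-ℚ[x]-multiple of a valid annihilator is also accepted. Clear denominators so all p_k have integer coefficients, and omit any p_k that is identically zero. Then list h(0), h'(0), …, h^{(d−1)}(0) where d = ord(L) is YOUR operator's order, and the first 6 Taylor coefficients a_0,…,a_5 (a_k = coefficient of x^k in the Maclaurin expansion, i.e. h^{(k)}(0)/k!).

f: a_k = 2, 6, 18, 54, 162, 486, …
g: a_k = 4, 16, 32, 128/3, 128/3, 512/15, …
f·g: L₀ = L_f ⊗_s L_g, ord ≤ 1·1.
L = (7 - 12·x) + (-1 + 3·x)·Dx  (order 1).
h: a_k = 8, 56, 232, 2344/3, 7288/3, 110344/15, …
ICs: h(0) = 8.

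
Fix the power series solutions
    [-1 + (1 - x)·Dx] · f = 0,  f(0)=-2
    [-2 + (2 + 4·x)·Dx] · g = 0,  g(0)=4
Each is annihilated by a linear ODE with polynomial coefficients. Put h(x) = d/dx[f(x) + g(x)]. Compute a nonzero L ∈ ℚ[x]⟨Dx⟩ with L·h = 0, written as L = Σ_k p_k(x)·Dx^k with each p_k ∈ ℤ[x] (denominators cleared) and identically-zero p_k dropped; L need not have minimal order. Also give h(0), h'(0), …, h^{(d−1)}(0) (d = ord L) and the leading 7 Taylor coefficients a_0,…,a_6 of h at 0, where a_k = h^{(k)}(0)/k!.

f: a_k = -2, -2, -2, -2, -2, -2, -2, …
g: a_k = 4, 4, -2, 2, -5/2, 7/2, -21/4, …
f+g: L₀ = lclm(L_f,L_g), ord ≤ 1+1.
h₀' ⇒ L via d/dx closure of L₀.
L = (-4 - 2·x) + (-1 - 10·x - 7·x^2)·Dx + (1 + 2·x - x^2 - 2·x^3)·Dx^2  (order 2).
h: a_k = 2, -8, 0, -18, 15/2, -87/2, 175/4, …
ICs: h(0) = 2, h′(0) = -8.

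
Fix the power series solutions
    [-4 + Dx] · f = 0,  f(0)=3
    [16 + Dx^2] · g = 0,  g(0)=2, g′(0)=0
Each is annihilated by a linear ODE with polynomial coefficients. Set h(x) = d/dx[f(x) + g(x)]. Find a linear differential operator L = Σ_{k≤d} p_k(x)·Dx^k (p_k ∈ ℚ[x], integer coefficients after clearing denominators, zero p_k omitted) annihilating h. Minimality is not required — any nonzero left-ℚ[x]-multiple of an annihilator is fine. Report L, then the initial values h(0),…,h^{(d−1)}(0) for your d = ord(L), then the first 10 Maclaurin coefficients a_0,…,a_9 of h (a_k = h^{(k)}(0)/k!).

L = 64 - 16·Dx + 4·Dx^2 - Dx^3  (order 3).
h: a_k = 12, 16, 96, 640/3, 128, 512/15, 1024/15, 4096/63, 2048/105, 8192/2835, …
ICs: h(0) = 12, h′(0) = 16, h′′(0) = 192.

f: a_k = 3, 12, 24, 32, 32, 128/5, 256/15, 1024/105, 512/105, 2048/945, …
g: a_k = 2, 0, -16, 0, 64/3, 0, -512/45, 0, 1024/315, 0, …
h₀=f+g: left-lcm gives L₀, ord ≤ 3.
h=h₀': d/dx-closure on L₀ ⇒ L.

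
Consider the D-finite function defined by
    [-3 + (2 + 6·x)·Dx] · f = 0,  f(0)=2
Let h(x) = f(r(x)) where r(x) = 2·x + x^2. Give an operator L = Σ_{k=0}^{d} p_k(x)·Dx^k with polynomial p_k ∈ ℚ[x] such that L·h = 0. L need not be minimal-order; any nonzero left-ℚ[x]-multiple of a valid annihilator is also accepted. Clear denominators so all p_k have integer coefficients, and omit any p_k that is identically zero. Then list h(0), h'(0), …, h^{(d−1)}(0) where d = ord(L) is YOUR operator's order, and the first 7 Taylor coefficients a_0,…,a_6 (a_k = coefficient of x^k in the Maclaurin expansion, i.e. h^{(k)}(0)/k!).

f: a_k = 2, 3, -9/4, 27/8, -405/64, 1701/128, -15309/512, …
L₀ from L_f via x↦r, Dx↦r'^{-1}Dx.
L = (-3 - 3·x) + (1 + 6·x + 3·x^2)·Dx  (order 1).
h: a_k = 2, 6, -6, 18, -63, 243, -999, …
ICs: h(0) = 2.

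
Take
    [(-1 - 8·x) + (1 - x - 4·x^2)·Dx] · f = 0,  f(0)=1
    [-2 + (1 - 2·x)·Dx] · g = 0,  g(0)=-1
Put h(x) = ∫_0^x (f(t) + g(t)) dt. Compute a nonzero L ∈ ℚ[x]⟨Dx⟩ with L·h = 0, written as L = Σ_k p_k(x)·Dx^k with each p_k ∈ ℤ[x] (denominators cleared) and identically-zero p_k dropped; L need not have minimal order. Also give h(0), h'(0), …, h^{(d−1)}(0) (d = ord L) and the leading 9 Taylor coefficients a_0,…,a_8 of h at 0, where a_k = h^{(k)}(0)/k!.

f: a_k = 1, 1, 5, 9, 29, 65, 181, 441, 1165, …
g: a_k = -1, -2, -4, -8, -16, -32, -64, -128, -256, …
f+g: L₀ = lclm(L_f,L_g), ord ≤ 1+1.
h=∫₀ˣh₀: take L = L₀·Dx.
L = (12 - 48·x + 192·x^2 - 128·x^3)·Dx + (-2 - 96·x^2 + 352·x^3 - 256·x^4)·Dx^2 + (-1 + 11·x - 30·x^2 + 80·x^4 - 64·x^5)·Dx^3  (order 3).
h: a_k = 0, 0, -1/2, 1/3, 1/4, 13/5, 11/2, 117/7, 313/8, …
ICs: h(0) = 0, h′(0) = 0, h′′(0) = -1.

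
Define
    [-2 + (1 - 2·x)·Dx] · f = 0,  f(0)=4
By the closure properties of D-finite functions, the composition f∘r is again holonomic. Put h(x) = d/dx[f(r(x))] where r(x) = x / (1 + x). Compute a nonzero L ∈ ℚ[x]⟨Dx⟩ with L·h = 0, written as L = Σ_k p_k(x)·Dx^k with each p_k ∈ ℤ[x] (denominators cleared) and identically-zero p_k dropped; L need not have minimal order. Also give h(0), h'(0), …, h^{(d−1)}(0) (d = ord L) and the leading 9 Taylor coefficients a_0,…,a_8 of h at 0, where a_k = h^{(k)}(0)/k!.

f: a_k = 4, 8, 16, 32, 64, 128, 256, 512, 1024, …
Change of var in L_f (x↦r) gives L₀.
h₀' ⇒ L via d/dx closure of L₀.
L = 2 + (-1 + x)·Dx  (order 1).
h: a_k = 8, 16, 24, 32, 40, 48, 56, 64, 72, …
ICs: h(0) = 8.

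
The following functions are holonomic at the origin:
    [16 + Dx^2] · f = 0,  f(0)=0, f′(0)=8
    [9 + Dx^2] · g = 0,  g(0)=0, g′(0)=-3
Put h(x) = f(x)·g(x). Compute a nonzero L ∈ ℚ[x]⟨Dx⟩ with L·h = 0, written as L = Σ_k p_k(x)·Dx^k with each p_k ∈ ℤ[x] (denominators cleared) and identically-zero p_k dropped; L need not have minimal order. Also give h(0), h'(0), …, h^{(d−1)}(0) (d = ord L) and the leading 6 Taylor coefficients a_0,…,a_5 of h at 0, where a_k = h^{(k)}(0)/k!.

f: a_k = 0, 8, 0, -64/3, 0, 256/15, …
g: a_k = 0, -3, 0, 9/2, 0, -81/40, …
Product ⇒ symmetric product L₀, ord ≤ 4.
L = 49 + 50·Dx^2 + Dx^4  (order 4).
h: a_k = 0, 0, -24, 0, 100, 0, …
ICs: h(0) = 0, h′(0) = 0, h′′(0) = -48, h′′′(0) = 0.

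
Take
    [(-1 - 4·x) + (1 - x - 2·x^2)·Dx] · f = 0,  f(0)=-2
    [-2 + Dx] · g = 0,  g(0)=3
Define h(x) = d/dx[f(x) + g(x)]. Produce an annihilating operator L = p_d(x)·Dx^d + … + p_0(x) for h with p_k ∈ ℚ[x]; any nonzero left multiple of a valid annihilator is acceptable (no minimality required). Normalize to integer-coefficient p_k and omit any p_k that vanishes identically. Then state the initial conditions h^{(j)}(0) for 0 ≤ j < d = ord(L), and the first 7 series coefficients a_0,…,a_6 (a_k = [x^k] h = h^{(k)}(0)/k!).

L = (18 + 132·x + 144·x^2 + 288·x^3 + 96·x^4) + (-13 - 68·x - 94·x^2 - 112·x^3 + 40·x^4 + 32·x^5)·Dx + (2 + x + 11·x^2 - 16·x^3 - 44·x^4 - 16·x^5)·Dx^2  (order 2).
h: a_k = 4, 0, -18, -80, -206, -2572/5, -17842/15, …
ICs: h(0) = 4, h′(0) = 0.

f: a_k = -2, -2, -6, -10, -22, -42, -86, …
g: a_k = 3, 6, 6, 4, 2, 4/5, 4/15, …
Sum ⇒ L₀ = lclm(L_f,L_g) in ℚ(x)⟨Dx⟩.
h=h₀': d/dx-closure on L₀ ⇒ L.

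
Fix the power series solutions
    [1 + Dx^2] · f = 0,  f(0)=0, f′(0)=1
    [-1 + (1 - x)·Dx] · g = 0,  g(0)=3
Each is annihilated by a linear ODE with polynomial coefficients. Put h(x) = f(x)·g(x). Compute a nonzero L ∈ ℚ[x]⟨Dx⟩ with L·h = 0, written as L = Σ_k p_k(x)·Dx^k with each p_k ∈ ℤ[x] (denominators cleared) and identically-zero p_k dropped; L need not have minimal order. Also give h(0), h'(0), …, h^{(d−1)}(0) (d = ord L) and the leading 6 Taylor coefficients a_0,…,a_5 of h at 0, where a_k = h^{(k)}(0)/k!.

f: a_k = 0, 1, 0, -1/6, 0, 1/120, …
g: a_k = 3, 3, 3, 3, 3, 3, …
L₀ := L_f ⊗_s L_g (sym. prod.), ord ≤ 2.
L = (-1 + x) + 2·Dx + (-1 + x)·Dx^2  (order 2).
h: a_k = 0, 3, 3, 5/2, 5/2, 101/40, …
ICs: h(0) = 0, h′(0) = 3.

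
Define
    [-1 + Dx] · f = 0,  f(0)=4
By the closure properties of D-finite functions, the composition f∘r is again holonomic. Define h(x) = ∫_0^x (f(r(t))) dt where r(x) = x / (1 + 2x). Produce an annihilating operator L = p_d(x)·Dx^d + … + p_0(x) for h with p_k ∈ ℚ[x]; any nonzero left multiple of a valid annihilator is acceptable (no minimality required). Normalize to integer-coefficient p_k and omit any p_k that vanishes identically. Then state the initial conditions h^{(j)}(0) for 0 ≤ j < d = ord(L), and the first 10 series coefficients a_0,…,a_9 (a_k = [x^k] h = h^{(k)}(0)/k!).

L = -Dx + (1 + 4·x + 4·x^2)·Dx^2  (order 2).
h: a_k = 0, 4, 2, -2, 13/6, -71/30, 49/20, -2699/1260, 9157/10080, 68731/30240, …
ICs: h(0) = 0, h′(0) = 4.

f: a_k = 4, 4, 2, 2/3, 1/6, 1/30, 1/180, 1/1260, 1/10080, 1/90720, …
L₀ from L_f via x↦r, Dx↦r'^{-1}Dx.
h=∫h₀ ⇒ L = L₀·Dx.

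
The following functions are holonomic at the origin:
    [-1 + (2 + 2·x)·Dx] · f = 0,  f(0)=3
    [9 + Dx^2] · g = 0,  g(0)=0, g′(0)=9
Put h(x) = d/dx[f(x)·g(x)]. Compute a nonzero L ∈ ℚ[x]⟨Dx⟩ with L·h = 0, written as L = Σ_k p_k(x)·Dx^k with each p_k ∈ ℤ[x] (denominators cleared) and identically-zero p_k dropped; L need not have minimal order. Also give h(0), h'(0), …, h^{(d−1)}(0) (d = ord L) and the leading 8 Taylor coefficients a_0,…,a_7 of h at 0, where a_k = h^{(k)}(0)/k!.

f: a_k = 3, 3/2, -3/8, 3/16, -15/128, 21/256, -63/1024, 99/2048, …
g: a_k = 0, 9, 0, -27/2, 0, 243/40, 0, -729/560, …
f·g: L₀ = L_f ⊗_s L_g, ord ≤ 1·2.
h₀' ⇒ L via d/dx closure of L₀.
L = (551 + 1968·x + 2712·x^2 + 1728·x^3 + 432·x^4) + (-44 - 140·x - 144·x^2 - 48·x^3)·Dx + (52 + 200·x + 292·x^2 + 192·x^3 + 48·x^4)·Dx^2  (order 2).
h: a_k = 27, 27, -1053/8, -297/4, 14229/128, 28107/640, -184761/5120, -21303/1792, …
ICs: h(0) = 27, h′(0) = 27.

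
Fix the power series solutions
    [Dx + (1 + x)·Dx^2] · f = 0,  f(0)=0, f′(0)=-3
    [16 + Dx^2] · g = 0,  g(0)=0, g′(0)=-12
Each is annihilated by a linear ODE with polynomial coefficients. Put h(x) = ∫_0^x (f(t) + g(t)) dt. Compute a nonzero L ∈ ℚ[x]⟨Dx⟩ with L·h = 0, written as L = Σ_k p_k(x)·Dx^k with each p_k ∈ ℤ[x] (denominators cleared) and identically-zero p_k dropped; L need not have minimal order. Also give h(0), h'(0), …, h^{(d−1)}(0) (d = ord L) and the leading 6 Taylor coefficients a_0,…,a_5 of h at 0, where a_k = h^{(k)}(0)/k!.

L = (176 + 256·x + 128·x^2)·Dx^2 + (144 + 400·x + 384·x^2 + 128·x^3)·Dx^3 + (11 + 16·x + 8·x^2)·Dx^4 + (9 + 25·x + 24·x^2 + 8·x^3)·Dx^5  (order 5).
h: a_k = 0, 0, -15/2, 1/2, 31/4, 3/20, …
ICs: h(0) = 0, h′(0) = 0, h′′(0) = -15, h′′′(0) = 3, h′′′′(0) = 186.

f: a_k = 0, -3, 3/2, -1, 3/4, -3/5, …
g: a_k = 0, -12, 0, 32, 0, -128/5, …
L₀ := lclm(L_f,L_g); ord L₀ ≤ 2+2.
h=∫h₀ ⇒ L = L₀·Dx.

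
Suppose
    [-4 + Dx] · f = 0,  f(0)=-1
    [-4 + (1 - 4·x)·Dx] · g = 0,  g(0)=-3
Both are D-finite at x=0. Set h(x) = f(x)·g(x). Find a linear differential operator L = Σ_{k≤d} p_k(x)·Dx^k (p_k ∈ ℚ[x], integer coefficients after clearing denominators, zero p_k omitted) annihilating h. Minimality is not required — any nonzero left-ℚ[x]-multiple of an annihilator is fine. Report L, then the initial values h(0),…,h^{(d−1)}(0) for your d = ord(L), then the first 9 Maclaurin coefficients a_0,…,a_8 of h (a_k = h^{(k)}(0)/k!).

L = (8 - 16·x) + (-1 + 4·x)·Dx  (order 1).
h: a_k = 3, 24, 120, 512, 2080, 41728/5, 500992/15, 2805760/21, 56115712/105, …
ICs: h(0) = 3.

f: a_k = -1, -4, -8, -32/3, -32/3, -128/15, -256/45, -1024/315, -512/315, …
g: a_k = -3, -12, -48, -192, -768, -3072, -12288, -49152, -196608, …
Product ⇒ symmetric product L₀, ord ≤ 1.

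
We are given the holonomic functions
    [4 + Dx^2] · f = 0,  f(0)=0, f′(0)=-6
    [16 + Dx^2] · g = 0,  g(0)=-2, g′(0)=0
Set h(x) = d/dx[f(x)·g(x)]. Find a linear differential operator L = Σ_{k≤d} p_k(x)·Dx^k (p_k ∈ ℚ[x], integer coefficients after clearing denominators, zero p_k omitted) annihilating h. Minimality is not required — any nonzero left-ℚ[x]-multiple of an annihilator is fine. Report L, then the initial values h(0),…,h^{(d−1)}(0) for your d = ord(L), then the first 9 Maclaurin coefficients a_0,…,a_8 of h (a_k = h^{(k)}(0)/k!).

L = 144 + 40·Dx^2 + Dx^4  (order 4).
h: a_k = 12, 0, -312, 0, 968, 0, -17488/15, 0, 78728/105, …
ICs: h(0) = 12, h′(0) = 0, h′′(0) = -624, h′′′(0) = 0.

f: a_k = 0, -6, 0, 4, 0, -4/5, 0, 8/105, 0, …
g: a_k = -2, 0, 16, 0, -64/3, 0, 512/45, 0, -1024/315, …
Product ⇒ symmetric product L₀, ord ≤ 4.
Derive L from L₀ (diff closure).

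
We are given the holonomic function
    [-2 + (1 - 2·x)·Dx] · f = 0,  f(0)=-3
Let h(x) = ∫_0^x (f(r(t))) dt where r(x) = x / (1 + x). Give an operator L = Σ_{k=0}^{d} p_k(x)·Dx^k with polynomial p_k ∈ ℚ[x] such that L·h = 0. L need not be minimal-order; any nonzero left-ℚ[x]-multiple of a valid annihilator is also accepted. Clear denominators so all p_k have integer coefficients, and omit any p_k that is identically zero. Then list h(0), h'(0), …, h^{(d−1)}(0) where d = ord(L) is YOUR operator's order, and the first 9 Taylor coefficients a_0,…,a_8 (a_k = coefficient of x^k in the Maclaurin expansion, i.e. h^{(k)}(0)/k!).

L = 2·Dx + (-1 + x^2)·Dx^2  (order 2).
h: a_k = 0, -3, -3, -2, -3/2, -6/5, -1, -6/7, -3/4, …
ICs: h(0) = 0, h′(0) = -3.

f: a_k = -3, -6, -12, -24, -48, -96, -192, -384, -768, …
Change of var in L_f (x↦r) gives L₀.
h=∫₀ˣh₀: take L = L₀·Dx.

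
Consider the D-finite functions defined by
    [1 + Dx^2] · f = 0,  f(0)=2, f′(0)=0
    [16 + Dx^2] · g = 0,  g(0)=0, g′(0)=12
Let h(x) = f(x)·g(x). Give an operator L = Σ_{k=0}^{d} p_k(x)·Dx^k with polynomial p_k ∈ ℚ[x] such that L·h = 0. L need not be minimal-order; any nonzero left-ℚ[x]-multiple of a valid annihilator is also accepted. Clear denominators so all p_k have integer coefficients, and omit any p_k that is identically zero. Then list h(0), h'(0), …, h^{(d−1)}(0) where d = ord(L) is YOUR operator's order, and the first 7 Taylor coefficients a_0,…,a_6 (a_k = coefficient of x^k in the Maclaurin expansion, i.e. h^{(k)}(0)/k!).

f: a_k = 2, 0, -1, 0, 1/12, 0, -1/360, …
g: a_k = 0, 12, 0, -32, 0, 128/5, 0, …
f·g: L₀ = L_f ⊗_s L_g, ord ≤ 2·2.
L = 225 + 34·Dx^2 + Dx^4  (order 4).
h: a_k = 0, 24, 0, -76, 0, 421/5, 0, …
ICs: h(0) = 0, h′(0) = 24, h′′(0) = 0, h′′′(0) = -456.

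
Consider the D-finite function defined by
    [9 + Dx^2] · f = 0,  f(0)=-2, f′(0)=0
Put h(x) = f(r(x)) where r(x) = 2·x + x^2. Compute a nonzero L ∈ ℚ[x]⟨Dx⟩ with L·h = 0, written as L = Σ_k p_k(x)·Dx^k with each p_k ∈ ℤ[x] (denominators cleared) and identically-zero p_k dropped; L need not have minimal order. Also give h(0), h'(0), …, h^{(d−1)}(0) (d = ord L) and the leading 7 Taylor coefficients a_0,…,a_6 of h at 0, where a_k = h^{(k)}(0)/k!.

L = (36 + 108·x + 108·x^2 + 36·x^3) - Dx + (1 + x)·Dx^2  (order 2).
h: a_k = -2, 0, 36, 36, -99, -216, -162/5, …
ICs: h(0) = -2, h′(0) = 0.

f: a_k = -2, 0, 9, 0, -27/4, 0, 81/40, …
L₀ from L_f via x↦r, Dx↦r'^{-1}Dx.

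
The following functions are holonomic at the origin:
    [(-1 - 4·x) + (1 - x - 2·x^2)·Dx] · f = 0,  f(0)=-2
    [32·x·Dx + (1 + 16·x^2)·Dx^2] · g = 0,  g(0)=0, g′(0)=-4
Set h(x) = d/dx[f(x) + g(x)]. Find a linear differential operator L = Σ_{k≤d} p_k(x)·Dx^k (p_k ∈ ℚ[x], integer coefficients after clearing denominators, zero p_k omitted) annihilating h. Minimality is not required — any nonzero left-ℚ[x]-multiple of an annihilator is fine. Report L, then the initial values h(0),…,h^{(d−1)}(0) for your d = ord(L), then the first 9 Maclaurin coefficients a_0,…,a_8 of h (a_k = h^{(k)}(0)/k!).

f: a_k = -2, -2, -6, -10, -22, -42, -86, -170, -342, …
g: a_k = 0, -4, 0, 64/3, 0, -1024/5, 0, 16384/7, 0, …
Weyl lclm of L_f,L_g ⇒ L₀ (ord ≤ 3).
h=h₀': d/dx-closure on L₀ ⇒ L.
L = (-96 + 384·x + 6912·x^2 + 15360·x^3 + 40704·x^4 + 12288·x^6) + (31 + 104·x - 392·x^2 + 736·x^3 + 14912·x^4 + 27904·x^5 + 3072·x^6 + 12288·x^7)·Dx + (-3 - 19·x - 128·x^2 - 152·x^3 - 1128·x^4 + 2496·x^5 + 2560·x^6 + 1024·x^7 + 2048·x^8)·Dx^2  (order 2).
h: a_k = -6, -12, 34, -88, -1234, -516, 15194, -2736, -268282, …
ICs: h(0) = -6, h′(0) = -12.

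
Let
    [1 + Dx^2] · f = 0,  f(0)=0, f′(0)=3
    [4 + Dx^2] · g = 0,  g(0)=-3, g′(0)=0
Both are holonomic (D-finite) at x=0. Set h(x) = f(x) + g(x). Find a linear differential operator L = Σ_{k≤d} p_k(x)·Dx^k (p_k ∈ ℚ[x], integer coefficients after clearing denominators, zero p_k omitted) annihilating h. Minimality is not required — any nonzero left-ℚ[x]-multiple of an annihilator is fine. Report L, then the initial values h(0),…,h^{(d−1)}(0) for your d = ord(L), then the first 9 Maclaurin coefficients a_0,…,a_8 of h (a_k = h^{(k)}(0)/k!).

L = 4 + 5·Dx^2 + Dx^4  (order 4).
h: a_k = -3, 3, 6, -1/2, -2, 1/40, 4/15, -1/1680, -2/105, …
ICs: h(0) = -3, h′(0) = 3, h′′(0) = 12, h′′′(0) = -3.

f: a_k = 0, 3, 0, -1/2, 0, 1/40, 0, -1/1680, 0, …
g: a_k = -3, 0, 6, 0, -2, 0, 4/15, 0, -2/105, …
L₀ := lclm(L_f,L_g); ord L₀ ≤ 2+2.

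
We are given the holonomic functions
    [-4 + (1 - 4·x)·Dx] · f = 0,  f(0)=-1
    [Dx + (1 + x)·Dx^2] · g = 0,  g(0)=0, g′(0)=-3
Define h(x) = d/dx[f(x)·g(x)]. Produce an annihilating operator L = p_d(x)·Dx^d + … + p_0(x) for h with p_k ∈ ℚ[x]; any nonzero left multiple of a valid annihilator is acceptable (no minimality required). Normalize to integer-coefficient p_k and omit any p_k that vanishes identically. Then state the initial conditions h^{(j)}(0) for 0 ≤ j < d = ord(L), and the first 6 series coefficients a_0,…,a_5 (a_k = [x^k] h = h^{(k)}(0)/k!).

f: a_k = -1, -4, -16, -64, -256, -1024, …
g: a_k = 0, -3, 3/2, -1, 3/4, -3/5, …
Product ⇒ symmetric product L₀, ord ≤ 2.
Differentiate: ansatz ord ≤ ord L₀ ⇒ L.
L = 16 + (10 + 20·x)·Dx + (-1 + 3·x + 4·x^2)·Dx^2  (order 2).
h: a_k = 3, 21, 129, 685, 3428, 82257/5, …
ICs: h(0) = 3, h′(0) = 21.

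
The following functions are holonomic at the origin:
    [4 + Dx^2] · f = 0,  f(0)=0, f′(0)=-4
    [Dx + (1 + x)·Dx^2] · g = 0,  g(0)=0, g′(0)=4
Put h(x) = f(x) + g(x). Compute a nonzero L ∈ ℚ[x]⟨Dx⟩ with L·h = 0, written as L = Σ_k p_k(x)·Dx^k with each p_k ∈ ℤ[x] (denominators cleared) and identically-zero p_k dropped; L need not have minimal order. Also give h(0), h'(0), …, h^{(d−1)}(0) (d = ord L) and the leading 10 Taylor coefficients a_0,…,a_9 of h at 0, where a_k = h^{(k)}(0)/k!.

f: a_k = 0, -4, 0, 8/3, 0, -8/15, 0, 16/315, 0, -8/2835, …
g: a_k = 0, 4, -2, 4/3, -1, 4/5, -2/3, 4/7, -1/2, 4/9, …
L₀ := lclm(L_f,L_g); ord L₀ ≤ 2+2.
L = (20 + 16·x + 8·x^2)·Dx + (12 + 28·x + 24·x^2 + 8·x^3)·Dx^2 + (5 + 4·x + 2·x^2)·Dx^3 + (3 + 7·x + 6·x^2 + 2·x^3)·Dx^4  (order 4).
h: a_k = 0, 0, -2, 4, -1, 4/15, -2/3, 28/45, -1/2, 1252/2835, …
ICs: h(0) = 0, h′(0) = 0, h′′(0) = -4, h′′′(0) = 24.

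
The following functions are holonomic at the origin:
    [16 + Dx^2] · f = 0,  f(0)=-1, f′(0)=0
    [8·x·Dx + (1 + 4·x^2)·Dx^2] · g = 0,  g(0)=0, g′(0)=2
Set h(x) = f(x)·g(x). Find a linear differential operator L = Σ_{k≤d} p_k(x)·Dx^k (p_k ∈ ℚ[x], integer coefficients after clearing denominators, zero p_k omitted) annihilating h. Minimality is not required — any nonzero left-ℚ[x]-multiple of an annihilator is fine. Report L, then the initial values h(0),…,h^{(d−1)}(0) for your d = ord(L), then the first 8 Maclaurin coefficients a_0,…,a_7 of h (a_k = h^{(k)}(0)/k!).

f: a_k = -1, 0, 8, 0, -32/3, 0, 256/45, 0, …
g: a_k = 0, 2, 0, -8/3, 0, 32/5, 0, -128/7, …
f·g: L₀ = L_f ⊗_s L_g, ord ≤ 2·2.
L = (2560 + 29696·x^2 + 118784·x^4 + 262144·x^6 + 262144·x^8) + (1536·x + 14336·x^3 + 49152·x^5 + 65536·x^7)·Dx + (240 + 3008·x^2 + 13824·x^4 + 32768·x^6 + 32768·x^8)·Dx^2 + (96·x + 896·x^3 + 3072·x^5 + 4096·x^7)·Dx^3 + (5 + 72·x^2 + 400·x^4 + 1024·x^6 + 1024·x^8)·Dx^4  (order 4).
h: a_k = 0, -2, 0, 56/3, 0, -736/15, 0, 34432/315, …
ICs: h(0) = 0, h′(0) = -2, h′′(0) = 0, h′′′(0) = 112.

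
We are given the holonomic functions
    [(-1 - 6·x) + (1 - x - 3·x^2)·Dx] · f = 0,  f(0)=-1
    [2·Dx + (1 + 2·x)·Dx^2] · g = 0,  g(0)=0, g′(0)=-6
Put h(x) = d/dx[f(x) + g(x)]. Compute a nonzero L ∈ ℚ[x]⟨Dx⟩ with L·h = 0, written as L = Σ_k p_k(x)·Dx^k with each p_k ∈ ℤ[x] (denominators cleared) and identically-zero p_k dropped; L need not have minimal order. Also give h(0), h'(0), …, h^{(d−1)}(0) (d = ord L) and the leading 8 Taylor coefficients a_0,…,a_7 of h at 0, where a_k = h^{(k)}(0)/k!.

f: a_k = -1, -1, -4, -7, -19, -40, -97, -217, …
g: a_k = 0, -6, 6, -8, 12, -96/5, 32, -384/7, …
Weyl lclm of L_f,L_g ⇒ L₀ (ord ≤ 3).
h₀' ⇒ L via d/dx closure of L₀.
L = (74 + 412·x + 948·x^2 + 864·x^3 + 648·x^4) + (17 + 212·x + 890·x^2 + 1644·x^3 + 1764·x^4 + 1080·x^5)·Dx + (-5 - 27·x - 33·x^2 + 68·x^3 + 276·x^4 + 396·x^5 + 216·x^6)·Dx^2  (order 2).
h: a_k = -7, 4, -45, -28, -296, -390, -1903, -3296, …
ICs: h(0) = -7, h′(0) = 4.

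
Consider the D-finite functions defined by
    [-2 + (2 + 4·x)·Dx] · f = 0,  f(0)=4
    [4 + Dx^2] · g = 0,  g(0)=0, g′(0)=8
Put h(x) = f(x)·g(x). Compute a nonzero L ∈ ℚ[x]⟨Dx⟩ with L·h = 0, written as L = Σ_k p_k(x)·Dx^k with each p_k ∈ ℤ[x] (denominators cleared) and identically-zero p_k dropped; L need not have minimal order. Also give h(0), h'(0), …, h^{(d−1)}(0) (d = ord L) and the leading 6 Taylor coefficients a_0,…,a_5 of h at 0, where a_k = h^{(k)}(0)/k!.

L = (7 + 16·x + 16·x^2) + (-2 - 4·x)·Dx + (1 + 4·x + 4·x^2)·Dx^2  (order 2).
h: a_k = 0, 32, 32, -112/3, -16/3, -76/15, …
ICs: h(0) = 0, h′(0) = 32.

f: a_k = 4, 4, -2, 2, -5/2, 7/2, …
g: a_k = 0, 8, 0, -16/3, 0, 16/15, …
L₀ := L_f ⊗_s L_g (sym. prod.), ord ≤ 2.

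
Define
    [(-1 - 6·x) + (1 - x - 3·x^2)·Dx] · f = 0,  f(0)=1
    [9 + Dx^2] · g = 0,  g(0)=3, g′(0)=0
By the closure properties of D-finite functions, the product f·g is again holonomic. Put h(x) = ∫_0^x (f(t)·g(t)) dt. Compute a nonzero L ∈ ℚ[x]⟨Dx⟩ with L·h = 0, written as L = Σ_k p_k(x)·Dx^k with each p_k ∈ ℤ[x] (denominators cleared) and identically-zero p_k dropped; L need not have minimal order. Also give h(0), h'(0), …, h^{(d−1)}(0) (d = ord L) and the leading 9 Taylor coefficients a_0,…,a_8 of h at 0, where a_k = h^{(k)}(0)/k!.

f: a_k = 1, 1, 4, 7, 19, 40, 97, 217, 508, …
g: a_k = 3, 0, -27/2, 0, 81/8, 0, -243/80, 0, 2187/4480, …
Sym-product of L_f,L_g gives L₀ (≤ ord 2).
∫: right-multiply L₀ by Dx.
L = (-3 + 9·x + 27·x^2)·Dx + (2 + 12·x)·Dx^2 + (-1 + x + 3·x^2)·Dx^3  (order 3).
h: a_k = 0, 3, 3/2, -1/2, 15/8, 21/8, 95/16, 5757/560, 14307/640, …
ICs: h(0) = 0, h′(0) = 3, h′′(0) = 3.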